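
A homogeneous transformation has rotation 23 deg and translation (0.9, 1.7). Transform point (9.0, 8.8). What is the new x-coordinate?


x' = cos(theta)*px - sin(theta)*py + tx
= 0.9205*9.0 - 0.3907*8.8 + 0.9
= 5.7461


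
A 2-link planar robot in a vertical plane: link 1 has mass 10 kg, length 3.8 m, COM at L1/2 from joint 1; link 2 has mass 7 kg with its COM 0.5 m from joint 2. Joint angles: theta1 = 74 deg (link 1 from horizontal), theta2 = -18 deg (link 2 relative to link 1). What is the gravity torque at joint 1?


Horizontal distance from joint 1 to link-1 COM:
  x_c1 = (L1/2)*cos(t1) = 1.9 * 0.2756 = 0.5237 m
Horizontal distance from joint 1 to link-2 COM:
  x_c2 = L1*cos(t1) + Lc2*cos(t1+t2)
       = 3.8*0.2756 + 0.5*0.5592 = 1.327 m
tau1 = m1*g*x_c1 + m2*g*x_c2
     = 10*9.81*0.5237 + 7*9.81*1.327
     = 51.376 + 91.1264
     = 142.5024 Nm


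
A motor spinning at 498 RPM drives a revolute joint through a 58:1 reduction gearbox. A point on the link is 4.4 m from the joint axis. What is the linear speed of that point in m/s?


omega_motor = 498 * 2*pi/60 = 52.1504 rad/s
omega_joint = omega_motor / 58 = 0.8991 rad/s
v = omega_joint * r = 0.8991 * 4.4
= 3.9562 m/s


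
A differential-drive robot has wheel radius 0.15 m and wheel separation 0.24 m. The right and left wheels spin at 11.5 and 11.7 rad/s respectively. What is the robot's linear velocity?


vR = r*wR = 0.15*11.5 = 1.725 m/s
vL = r*wL = 0.15*11.7 = 1.755 m/s
v = (vR+vL)/2 = 1.74 m/s
omega = (vR-vL)/L = -0.125 rad/s
linear velocity = 1.74 m/s


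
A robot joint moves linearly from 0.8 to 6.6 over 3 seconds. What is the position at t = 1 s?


s = t/T = 1/3 = 0.3333
p(t) = p0 + (pf-p0)*s
= 0.8 + (6.6 - 0.8) * 0.3333
= 2.7333


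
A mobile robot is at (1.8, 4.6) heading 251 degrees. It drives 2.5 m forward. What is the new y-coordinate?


y_new = y0 + d*sin(theta)
= 4.6 + 2.5*sin(251)
= 4.6 + -2.3638
= 2.2362


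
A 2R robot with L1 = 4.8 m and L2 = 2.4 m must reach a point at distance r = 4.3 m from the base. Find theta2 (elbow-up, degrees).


cos(theta2) = (r^2 - L1^2 - L2^2) / (2*L1*L2)
cos(theta2) = (18.49 - 23.04 - 5.76) / 23.04
cos(theta2) = -0.447483
theta2 = 116.5823 degrees


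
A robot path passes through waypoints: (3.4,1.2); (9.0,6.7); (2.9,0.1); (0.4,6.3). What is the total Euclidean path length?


Segment lengths:
  seg1 = sqrt((5.6)^2 + (5.5)^2) = 7.8492
  seg2 = sqrt((-6.1)^2 + (-6.6)^2) = 8.9872
  seg3 = sqrt((-2.5)^2 + (6.2)^2) = 6.6851
Total = 23.5215


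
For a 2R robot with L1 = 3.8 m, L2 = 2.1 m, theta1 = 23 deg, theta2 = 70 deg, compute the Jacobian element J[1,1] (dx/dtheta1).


J[1,1] = -L1*sin(t1) - L2*sin(t1+t2)
= -3.8*sin(23) - 2.1*sin(93)
= -3.5819


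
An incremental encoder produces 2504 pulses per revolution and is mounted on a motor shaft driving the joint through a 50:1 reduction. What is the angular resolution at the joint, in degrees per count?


counts per rev = 2504
effective counts at joint = 2504 * 50 = 125200
resolution = 360 / 125200
= 0.0029 deg/count


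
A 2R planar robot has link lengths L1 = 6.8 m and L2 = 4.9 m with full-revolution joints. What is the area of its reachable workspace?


r_max = L1 + L2 = 11.7 m
r_min = |L1 - L2| = 1.9 m
Area = pi*(r_max^2 - r_min^2)
= pi*(136.89 - 3.61)
= pi * 133.28
= 418.7115 m^2


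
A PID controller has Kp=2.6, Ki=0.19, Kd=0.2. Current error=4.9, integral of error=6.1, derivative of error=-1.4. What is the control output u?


u = Kp*e + Ki*int(e) + Kd*de/dt
= 2.6*4.9 + 0.19*6.1 + 0.2*(-1.4)
= 12.74 + 1.159 + -0.28
= 13.619


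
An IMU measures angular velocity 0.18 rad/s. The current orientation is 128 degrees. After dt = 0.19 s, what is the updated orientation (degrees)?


delta_theta = w * dt = 0.18 * 0.19 = 0.0342 rad
= 1.9595 deg
theta_new = 128 + 1.9595 = 129.9595 deg


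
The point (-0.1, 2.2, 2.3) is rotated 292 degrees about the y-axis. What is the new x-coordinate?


Rotation about y-axis: x' = x*cos(theta) + z*sin(theta)
= -0.1 * 0.3746 + 2.3 * -0.9272
= -2.17


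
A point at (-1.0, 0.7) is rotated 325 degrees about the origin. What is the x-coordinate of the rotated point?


x' = x*cos(theta) - y*sin(theta)
cos(325 deg) = 0.8192, sin(325 deg) = -0.5736
x' = -1.0 * 0.8192 - 0.7 * -0.5736
= -0.8192 - -0.4015
= -0.4176


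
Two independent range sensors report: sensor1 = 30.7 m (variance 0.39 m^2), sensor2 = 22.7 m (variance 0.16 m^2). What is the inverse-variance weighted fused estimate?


w1 = (1/var1) / (1/var1 + 1/var2)
   = 2.5641 / (2.5641 + 6.25) = 0.2909
w2 = 1 - w1 = 0.7091
fused = w1*s1 + w2*s2 = 8.9309 + 16.0964
= 25.0273 m


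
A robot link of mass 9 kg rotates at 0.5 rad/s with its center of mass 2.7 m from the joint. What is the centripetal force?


F = m * omega^2 * r
= 9 * 0.5^2 * 2.7
= 9 * 0.25 * 2.7
= 6.075 N


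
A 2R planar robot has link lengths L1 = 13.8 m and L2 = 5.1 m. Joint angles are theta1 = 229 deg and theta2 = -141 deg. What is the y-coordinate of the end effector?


Convert angles to radians: theta1 = 3.9968, theta2 = -2.4609
y = L1*sin(theta1) + L2*sin(theta1+theta2)
y = -10.415 + 5.0969
y = -5.3181


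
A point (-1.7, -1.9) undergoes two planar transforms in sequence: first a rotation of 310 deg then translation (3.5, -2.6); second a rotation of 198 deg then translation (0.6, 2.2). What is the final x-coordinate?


After transform 1:
x1 = cos(310)*-1.7 - sin(310)*-1.9 + 3.5 = 0.9518
y1 = sin(310)*-1.7 + cos(310)*-1.9 + -2.6 = -2.519
After transform 2:
x2 = cos(198)*0.9518 - sin(198)*-2.519 + 0.6
= -1.0836


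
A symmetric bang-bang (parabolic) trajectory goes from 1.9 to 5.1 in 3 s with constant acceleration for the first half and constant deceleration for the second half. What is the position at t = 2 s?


Symmetric rest-to-rest: each phase covers (pf-p0)/2 in time T/2. 0.5*a*(T/2)^2 = (pf-p0)/2 => a = 4*(pf-p0)/T^2
a = 4*(5.1-1.9)/3^2 = 1.4222
t = 2 is in the deceleration phase (t > T/2).
p = pf - 0.5*a*(T-t)^2 = 5.1 - 0.5*1.4222*1^2
= 4.3889


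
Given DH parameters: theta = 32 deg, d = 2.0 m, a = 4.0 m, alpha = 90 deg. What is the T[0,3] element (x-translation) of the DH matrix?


T[0,3] = a * cos(theta)
= 4.0 * cos(32 deg)
= 4.0 * 0.848
= 3.3922


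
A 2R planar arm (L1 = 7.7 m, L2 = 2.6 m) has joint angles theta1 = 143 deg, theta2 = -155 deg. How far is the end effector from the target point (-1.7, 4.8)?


End effector via forward kinematics:
x = L1*cos(t1) + L2*cos(t1+t2) = -3.6063
y = L1*sin(t1) + L2*sin(t1+t2) = 4.0934
Distance to target:
d = sqrt((-1.7 - -3.6063)^2 + (4.8 - 4.0934)^2)
= sqrt(3.634 + 0.4993)
= 2.0331 m


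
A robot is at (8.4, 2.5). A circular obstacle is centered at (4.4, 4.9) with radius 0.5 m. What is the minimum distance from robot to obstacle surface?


center_dist = sqrt((8.4-4.4)^2 + (2.5-4.9)^2)
= sqrt(16.0 + 5.76)
= 4.6648
min_dist = center_dist - radius = 4.6648 - 0.5 = 4.1648 m


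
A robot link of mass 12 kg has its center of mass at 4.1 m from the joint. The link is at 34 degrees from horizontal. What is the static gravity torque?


tau = m*g*L*cos(angle)
= 12 * 9.81 * 4.1 * cos(34 deg)
= 12 * 9.81 * 4.1 * 0.829
= 400.1366 Nm


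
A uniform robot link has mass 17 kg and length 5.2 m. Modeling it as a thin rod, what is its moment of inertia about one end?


I = (1/3) * m * L^2
= (1/3) * 17 * 5.2^2
= 0.333333 * 17 * 27.04
= 153.2267 kg*m^2


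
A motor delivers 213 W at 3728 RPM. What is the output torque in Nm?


omega = 3728 * 2*pi/60 = 390.3952 rad/s
tau = P / omega = 213 / 390.3952
= 0.5456 Nm


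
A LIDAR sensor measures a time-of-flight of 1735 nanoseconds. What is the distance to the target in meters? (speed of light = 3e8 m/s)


tof = 1735 ns = 1.735e-06 s
dist = c * tof / 2
= 3e8 * 1.735e-06 / 2
= 260.25 m


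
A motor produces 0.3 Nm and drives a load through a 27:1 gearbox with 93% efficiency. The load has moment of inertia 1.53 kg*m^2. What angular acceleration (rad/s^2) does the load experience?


tau_out = tau_motor * N * eta
= 0.3 * 27 * 0.93 = 7.533 Nm
alpha = tau_out / I = 7.533 / 1.53
= 4.9235 rad/s^2


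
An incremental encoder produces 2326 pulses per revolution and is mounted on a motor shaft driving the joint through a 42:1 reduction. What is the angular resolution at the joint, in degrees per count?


counts per rev = 2326
effective counts at joint = 2326 * 42 = 97692
resolution = 360 / 97692
= 0.0037 deg/count


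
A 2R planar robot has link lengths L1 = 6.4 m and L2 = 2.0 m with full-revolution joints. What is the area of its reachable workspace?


r_max = L1 + L2 = 8.4 m
r_min = |L1 - L2| = 4.4 m
Area = pi*(r_max^2 - r_min^2)
= pi*(70.56 - 19.36)
= pi * 51.2
= 160.8495 m^2


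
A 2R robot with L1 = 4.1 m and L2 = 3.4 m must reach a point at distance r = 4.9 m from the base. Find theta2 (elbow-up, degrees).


cos(theta2) = (r^2 - L1^2 - L2^2) / (2*L1*L2)
cos(theta2) = (24.01 - 16.81 - 11.56) / 27.88
cos(theta2) = -0.156385
theta2 = 98.9971 degrees


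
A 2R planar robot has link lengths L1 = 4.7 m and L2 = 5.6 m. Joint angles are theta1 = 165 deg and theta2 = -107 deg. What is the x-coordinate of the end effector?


Convert angles to radians: theta1 = 2.8798, theta2 = -1.8675
x = L1*cos(theta1) + L2*cos(theta1+theta2)
x = -4.5399 + 2.9675
x = -1.5723


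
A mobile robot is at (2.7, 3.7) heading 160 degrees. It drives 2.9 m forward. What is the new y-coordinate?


y_new = y0 + d*sin(theta)
= 3.7 + 2.9*sin(160)
= 3.7 + 0.9919
= 4.6919


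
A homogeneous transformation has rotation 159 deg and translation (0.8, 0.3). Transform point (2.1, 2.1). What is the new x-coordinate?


x' = cos(theta)*px - sin(theta)*py + tx
= -0.9336*2.1 - 0.3584*2.1 + 0.8
= -1.9131


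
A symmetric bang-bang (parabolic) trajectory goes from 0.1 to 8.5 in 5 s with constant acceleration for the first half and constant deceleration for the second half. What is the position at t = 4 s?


Symmetric rest-to-rest: each phase covers (pf-p0)/2 in time T/2. 0.5*a*(T/2)^2 = (pf-p0)/2 => a = 4*(pf-p0)/T^2
a = 4*(8.5-0.1)/5^2 = 1.344
t = 4 is in the deceleration phase (t > T/2).
p = pf - 0.5*a*(T-t)^2 = 8.5 - 0.5*1.344*1^2
= 7.828


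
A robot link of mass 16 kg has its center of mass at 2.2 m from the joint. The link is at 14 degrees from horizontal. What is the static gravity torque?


tau = m*g*L*cos(angle)
= 16 * 9.81 * 2.2 * cos(14 deg)
= 16 * 9.81 * 2.2 * 0.9703
= 335.0548 Nm


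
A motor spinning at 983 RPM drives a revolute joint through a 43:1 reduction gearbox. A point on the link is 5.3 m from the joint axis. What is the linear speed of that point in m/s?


omega_motor = 983 * 2*pi/60 = 102.9395 rad/s
omega_joint = omega_motor / 43 = 2.3939 rad/s
v = omega_joint * r = 2.3939 * 5.3
= 12.6879 m/s


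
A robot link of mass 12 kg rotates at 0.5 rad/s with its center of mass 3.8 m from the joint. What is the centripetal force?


F = m * omega^2 * r
= 12 * 0.5^2 * 3.8
= 12 * 0.25 * 3.8
= 11.4 N


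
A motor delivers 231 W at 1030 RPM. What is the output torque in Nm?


omega = 1030 * 2*pi/60 = 107.8613 rad/s
tau = P / omega = 231 / 107.8613
= 2.1416 Nm


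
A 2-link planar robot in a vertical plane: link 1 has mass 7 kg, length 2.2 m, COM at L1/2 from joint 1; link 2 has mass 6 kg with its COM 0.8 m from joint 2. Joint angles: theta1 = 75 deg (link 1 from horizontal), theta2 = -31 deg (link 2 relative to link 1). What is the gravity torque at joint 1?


Horizontal distance from joint 1 to link-1 COM:
  x_c1 = (L1/2)*cos(t1) = 1.1 * 0.2588 = 0.2847 m
Horizontal distance from joint 1 to link-2 COM:
  x_c2 = L1*cos(t1) + Lc2*cos(t1+t2)
       = 2.2*0.2588 + 0.8*0.7193 = 1.1449 m
tau1 = m1*g*x_c1 + m2*g*x_c2
     = 7*9.81*0.2847 + 6*9.81*1.1449
     = 19.5504 + 67.3873
     = 86.9377 Nm


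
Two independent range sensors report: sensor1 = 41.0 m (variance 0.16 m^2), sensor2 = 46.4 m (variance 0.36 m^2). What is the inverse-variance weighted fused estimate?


w1 = (1/var1) / (1/var1 + 1/var2)
   = 6.25 / (6.25 + 2.7778) = 0.6923
w2 = 1 - w1 = 0.3077
fused = w1*s1 + w2*s2 = 28.3846 + 14.2769
= 42.6615 m


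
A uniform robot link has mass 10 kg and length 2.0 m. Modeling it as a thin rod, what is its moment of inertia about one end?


I = (1/3) * m * L^2
= (1/3) * 10 * 2.0^2
= 0.333333 * 10 * 4.0
= 13.3333 kg*m^2


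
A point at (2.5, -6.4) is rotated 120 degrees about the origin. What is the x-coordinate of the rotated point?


x' = x*cos(theta) - y*sin(theta)
cos(120 deg) = -0.5, sin(120 deg) = 0.866
x' = 2.5 * -0.5 - -6.4 * 0.866
= -1.25 - -5.5426
= 4.2926


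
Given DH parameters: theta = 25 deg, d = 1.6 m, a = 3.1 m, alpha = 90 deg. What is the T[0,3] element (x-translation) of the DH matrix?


T[0,3] = a * cos(theta)
= 3.1 * cos(25 deg)
= 3.1 * 0.9063
= 2.8096


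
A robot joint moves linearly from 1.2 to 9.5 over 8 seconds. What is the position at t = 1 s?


s = t/T = 1/8 = 0.125
p(t) = p0 + (pf-p0)*s
= 1.2 + (9.5 - 1.2) * 0.125
= 2.2375


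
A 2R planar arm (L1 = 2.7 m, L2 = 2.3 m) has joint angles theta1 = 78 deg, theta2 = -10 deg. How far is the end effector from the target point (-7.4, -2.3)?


End effector via forward kinematics:
x = L1*cos(t1) + L2*cos(t1+t2) = 1.423
y = L1*sin(t1) + L2*sin(t1+t2) = 4.7735
Distance to target:
d = sqrt((-7.4 - 1.423)^2 + (-2.3 - 4.7735)^2)
= sqrt(77.8446 + 50.0347)
= 11.3084 m


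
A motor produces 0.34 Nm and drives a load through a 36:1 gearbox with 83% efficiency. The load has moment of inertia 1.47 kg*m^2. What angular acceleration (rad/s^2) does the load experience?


tau_out = tau_motor * N * eta
= 0.34 * 36 * 0.83 = 10.1592 Nm
alpha = tau_out / I = 10.1592 / 1.47
= 6.911 rad/s^2


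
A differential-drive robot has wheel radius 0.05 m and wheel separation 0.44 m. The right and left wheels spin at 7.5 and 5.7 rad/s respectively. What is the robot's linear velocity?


vR = r*wR = 0.05*7.5 = 0.375 m/s
vL = r*wL = 0.05*5.7 = 0.285 m/s
v = (vR+vL)/2 = 0.33 m/s
omega = (vR-vL)/L = 0.2045 rad/s
linear velocity = 0.33 m/s


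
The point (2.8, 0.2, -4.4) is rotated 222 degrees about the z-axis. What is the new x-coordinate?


Rotation about z-axis: x' = x*cos(theta) - y*sin(theta)
= 2.8 * -0.7431 - 0.2 * -0.6691
= -1.947


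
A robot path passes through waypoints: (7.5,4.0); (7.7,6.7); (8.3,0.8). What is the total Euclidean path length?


Segment lengths:
  seg1 = sqrt((0.2)^2 + (2.7)^2) = 2.7074
  seg2 = sqrt((0.6)^2 + (-5.9)^2) = 5.9304
Total = 8.6378


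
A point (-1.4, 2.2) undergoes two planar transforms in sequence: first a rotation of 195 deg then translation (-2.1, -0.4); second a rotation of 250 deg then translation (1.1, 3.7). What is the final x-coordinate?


After transform 1:
x1 = cos(195)*-1.4 - sin(195)*2.2 + -2.1 = -0.1783
y1 = sin(195)*-1.4 + cos(195)*2.2 + -0.4 = -2.1627
After transform 2:
x2 = cos(250)*-0.1783 - sin(250)*-2.1627 + 1.1
= -0.8713


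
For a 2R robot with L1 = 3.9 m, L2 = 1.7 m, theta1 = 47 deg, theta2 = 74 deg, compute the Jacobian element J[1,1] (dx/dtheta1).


J[1,1] = -L1*sin(t1) - L2*sin(t1+t2)
= -3.9*sin(47) - 1.7*sin(121)
= -4.3095


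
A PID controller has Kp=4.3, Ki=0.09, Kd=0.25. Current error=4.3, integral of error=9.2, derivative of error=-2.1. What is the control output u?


u = Kp*e + Ki*int(e) + Kd*de/dt
= 4.3*4.3 + 0.09*9.2 + 0.25*(-2.1)
= 18.49 + 0.828 + -0.525
= 18.793


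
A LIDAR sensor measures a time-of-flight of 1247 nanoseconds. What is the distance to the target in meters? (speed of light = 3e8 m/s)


tof = 1247 ns = 1.247e-06 s
dist = c * tof / 2
= 3e8 * 1.247e-06 / 2
= 187.05 m


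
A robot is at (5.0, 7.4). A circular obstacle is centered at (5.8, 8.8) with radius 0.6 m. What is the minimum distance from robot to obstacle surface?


center_dist = sqrt((5.0-5.8)^2 + (7.4-8.8)^2)
= sqrt(0.64 + 1.96)
= 1.6125
min_dist = center_dist - radius = 1.6125 - 0.6 = 1.0125 m


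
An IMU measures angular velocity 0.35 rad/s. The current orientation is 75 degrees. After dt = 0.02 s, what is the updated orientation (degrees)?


delta_theta = w * dt = 0.35 * 0.02 = 0.007 rad
= 0.4011 deg
theta_new = 75 + 0.4011 = 75.4011 deg


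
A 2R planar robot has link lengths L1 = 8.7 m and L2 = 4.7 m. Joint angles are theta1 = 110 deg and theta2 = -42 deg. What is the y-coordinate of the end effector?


Convert angles to radians: theta1 = 1.9199, theta2 = -0.733
y = L1*sin(theta1) + L2*sin(theta1+theta2)
y = 8.1753 + 4.3578
y = 12.5331


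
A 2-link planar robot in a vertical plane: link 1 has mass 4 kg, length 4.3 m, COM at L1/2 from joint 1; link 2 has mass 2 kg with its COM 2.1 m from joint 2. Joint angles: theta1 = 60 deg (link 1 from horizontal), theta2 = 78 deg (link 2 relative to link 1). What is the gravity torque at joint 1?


Horizontal distance from joint 1 to link-1 COM:
  x_c1 = (L1/2)*cos(t1) = 2.15 * 0.5 = 1.075 m
Horizontal distance from joint 1 to link-2 COM:
  x_c2 = L1*cos(t1) + Lc2*cos(t1+t2)
       = 4.3*0.5 + 2.1*-0.7431 = 0.5894 m
tau1 = m1*g*x_c1 + m2*g*x_c2
     = 4*9.81*1.075 + 2*9.81*0.5894
     = 42.183 + 11.5639
     = 53.7469 Nm


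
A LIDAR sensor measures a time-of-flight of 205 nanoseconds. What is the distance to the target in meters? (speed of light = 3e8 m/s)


tof = 205 ns = 2.05e-07 s
dist = c * tof / 2
= 3e8 * 2.05e-07 / 2
= 30.75 m


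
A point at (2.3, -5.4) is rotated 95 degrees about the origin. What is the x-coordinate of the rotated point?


x' = x*cos(theta) - y*sin(theta)
cos(95 deg) = -0.0872, sin(95 deg) = 0.9962
x' = 2.3 * -0.0872 - -5.4 * 0.9962
= -0.2005 - -5.3795
= 5.179


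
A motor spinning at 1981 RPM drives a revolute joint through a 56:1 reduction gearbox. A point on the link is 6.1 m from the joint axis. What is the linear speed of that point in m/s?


omega_motor = 1981 * 2*pi/60 = 207.4498 rad/s
omega_joint = omega_motor / 56 = 3.7045 rad/s
v = omega_joint * r = 3.7045 * 6.1
= 22.5972 m/s


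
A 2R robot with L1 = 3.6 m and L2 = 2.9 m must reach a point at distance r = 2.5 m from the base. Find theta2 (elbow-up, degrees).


cos(theta2) = (r^2 - L1^2 - L2^2) / (2*L1*L2)
cos(theta2) = (6.25 - 12.96 - 8.41) / 20.88
cos(theta2) = -0.724138
theta2 = 136.3972 degrees


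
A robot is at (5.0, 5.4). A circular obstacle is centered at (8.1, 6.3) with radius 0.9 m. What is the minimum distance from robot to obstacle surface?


center_dist = sqrt((5.0-8.1)^2 + (5.4-6.3)^2)
= sqrt(9.61 + 0.81)
= 3.228
min_dist = center_dist - radius = 3.228 - 0.9 = 2.328 m


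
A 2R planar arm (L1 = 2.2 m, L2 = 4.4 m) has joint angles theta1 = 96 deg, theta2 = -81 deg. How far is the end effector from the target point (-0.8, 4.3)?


End effector via forward kinematics:
x = L1*cos(t1) + L2*cos(t1+t2) = 4.0201
y = L1*sin(t1) + L2*sin(t1+t2) = 3.3268
Distance to target:
d = sqrt((-0.8 - 4.0201)^2 + (4.3 - 3.3268)^2)
= sqrt(23.2335 + 0.9472)
= 4.9174 m


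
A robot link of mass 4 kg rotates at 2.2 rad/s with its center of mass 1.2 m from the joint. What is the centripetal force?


F = m * omega^2 * r
= 4 * 2.2^2 * 1.2
= 4 * 4.84 * 1.2
= 23.232 N


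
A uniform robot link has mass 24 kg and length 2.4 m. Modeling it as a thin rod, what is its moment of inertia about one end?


I = (1/3) * m * L^2
= (1/3) * 24 * 2.4^2
= 0.333333 * 24 * 5.76
= 46.08 kg*m^2


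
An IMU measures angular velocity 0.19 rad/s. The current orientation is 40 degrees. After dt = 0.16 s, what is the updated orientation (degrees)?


delta_theta = w * dt = 0.19 * 0.16 = 0.0304 rad
= 1.7418 deg
theta_new = 40 + 1.7418 = 41.7418 deg


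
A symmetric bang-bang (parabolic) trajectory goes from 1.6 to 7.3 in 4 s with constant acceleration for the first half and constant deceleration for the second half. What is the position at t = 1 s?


Symmetric rest-to-rest: each phase covers (pf-p0)/2 in time T/2. 0.5*a*(T/2)^2 = (pf-p0)/2 => a = 4*(pf-p0)/T^2
a = 4*(7.3-1.6)/4^2 = 1.425
t = 1 is in the acceleration phase (t <= T/2).
p = p0 + 0.5*a*t^2 = 1.6 + 0.5*1.425*1^2
= 2.3125


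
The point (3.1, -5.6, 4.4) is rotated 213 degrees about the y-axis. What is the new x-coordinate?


Rotation about y-axis: x' = x*cos(theta) + z*sin(theta)
= 3.1 * -0.8387 + 4.4 * -0.5446
= -4.9963


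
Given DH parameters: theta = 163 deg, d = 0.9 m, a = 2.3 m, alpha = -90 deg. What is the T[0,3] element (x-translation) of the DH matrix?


T[0,3] = a * cos(theta)
= 2.3 * cos(163 deg)
= 2.3 * -0.9563
= -2.1995


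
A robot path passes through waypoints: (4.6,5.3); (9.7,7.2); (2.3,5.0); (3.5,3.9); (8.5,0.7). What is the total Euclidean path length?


Segment lengths:
  seg1 = sqrt((5.1)^2 + (1.9)^2) = 5.4424
  seg2 = sqrt((-7.4)^2 + (-2.2)^2) = 7.7201
  seg3 = sqrt((1.2)^2 + (-1.1)^2) = 1.6279
  seg4 = sqrt((5.0)^2 + (-3.2)^2) = 5.9363
Total = 20.7267


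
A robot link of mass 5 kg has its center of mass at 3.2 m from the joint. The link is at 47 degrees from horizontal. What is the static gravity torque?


tau = m*g*L*cos(angle)
= 5 * 9.81 * 3.2 * cos(47 deg)
= 5 * 9.81 * 3.2 * 0.682
= 107.0465 Nm


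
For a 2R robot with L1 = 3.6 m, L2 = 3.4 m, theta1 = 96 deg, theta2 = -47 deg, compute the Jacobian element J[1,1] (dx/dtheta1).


J[1,1] = -L1*sin(t1) - L2*sin(t1+t2)
= -3.6*sin(96) - 3.4*sin(49)
= -6.1463


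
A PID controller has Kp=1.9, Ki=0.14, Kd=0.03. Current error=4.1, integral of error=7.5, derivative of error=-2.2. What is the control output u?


u = Kp*e + Ki*int(e) + Kd*de/dt
= 1.9*4.1 + 0.14*7.5 + 0.03*(-2.2)
= 7.79 + 1.05 + -0.066
= 8.774


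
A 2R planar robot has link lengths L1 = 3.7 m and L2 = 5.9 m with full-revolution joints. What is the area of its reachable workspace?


r_max = L1 + L2 = 9.6 m
r_min = |L1 - L2| = 2.2 m
Area = pi*(r_max^2 - r_min^2)
= pi*(92.16 - 4.84)
= pi * 87.32
= 274.3239 m^2


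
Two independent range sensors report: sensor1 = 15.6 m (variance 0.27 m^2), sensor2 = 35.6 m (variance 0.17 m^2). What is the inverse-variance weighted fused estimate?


w1 = (1/var1) / (1/var1 + 1/var2)
   = 3.7037 / (3.7037 + 5.8824) = 0.3864
w2 = 1 - w1 = 0.6136
fused = w1*s1 + w2*s2 = 6.0273 + 21.8455
= 27.8727 m


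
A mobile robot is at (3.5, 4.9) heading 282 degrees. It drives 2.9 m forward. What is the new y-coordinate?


y_new = y0 + d*sin(theta)
= 4.9 + 2.9*sin(282)
= 4.9 + -2.8366
= 2.0634


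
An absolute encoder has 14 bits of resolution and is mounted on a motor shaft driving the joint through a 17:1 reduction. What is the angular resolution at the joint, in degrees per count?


counts = 2^14 = 16384
effective counts at joint = 16384 * 17 = 278528
resolution = 360 / 278528
= 0.0013 deg/count


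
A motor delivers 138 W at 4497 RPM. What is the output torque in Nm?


omega = 4497 * 2*pi/60 = 470.9247 rad/s
tau = P / omega = 138 / 470.9247
= 0.293 Nm


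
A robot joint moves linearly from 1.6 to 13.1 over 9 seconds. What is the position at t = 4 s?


s = t/T = 4/9 = 0.4444
p(t) = p0 + (pf-p0)*s
= 1.6 + (13.1 - 1.6) * 0.4444
= 6.7111


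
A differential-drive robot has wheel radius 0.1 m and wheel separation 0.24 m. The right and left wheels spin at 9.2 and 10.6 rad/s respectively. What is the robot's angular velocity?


vR = r*wR = 0.1*9.2 = 0.92 m/s
vL = r*wL = 0.1*10.6 = 1.06 m/s
v = (vR+vL)/2 = 0.99 m/s
omega = (vR-vL)/L = -0.5833 rad/s
angular velocity = -0.5833 rad/s


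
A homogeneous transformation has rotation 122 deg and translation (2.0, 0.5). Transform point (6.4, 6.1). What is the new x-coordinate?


x' = cos(theta)*px - sin(theta)*py + tx
= -0.5299*6.4 - 0.848*6.1 + 2.0
= -6.5646


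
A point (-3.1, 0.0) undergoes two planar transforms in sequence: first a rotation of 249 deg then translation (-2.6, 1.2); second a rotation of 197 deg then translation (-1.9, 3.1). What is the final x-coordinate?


After transform 1:
x1 = cos(249)*-3.1 - sin(249)*0.0 + -2.6 = -1.4891
y1 = sin(249)*-3.1 + cos(249)*0.0 + 1.2 = 4.0941
After transform 2:
x2 = cos(197)*-1.4891 - sin(197)*4.0941 + -1.9
= 0.721


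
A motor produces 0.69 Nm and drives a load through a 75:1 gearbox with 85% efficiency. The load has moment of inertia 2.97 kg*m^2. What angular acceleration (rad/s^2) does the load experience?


tau_out = tau_motor * N * eta
= 0.69 * 75 * 0.85 = 43.9875 Nm
alpha = tau_out / I = 43.9875 / 2.97
= 14.8106 rad/s^2


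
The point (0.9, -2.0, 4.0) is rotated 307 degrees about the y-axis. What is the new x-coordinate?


Rotation about y-axis: x' = x*cos(theta) + z*sin(theta)
= 0.9 * 0.6018 + 4.0 * -0.7986
= -2.6529


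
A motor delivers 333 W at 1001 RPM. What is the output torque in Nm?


omega = 1001 * 2*pi/60 = 104.8245 rad/s
tau = P / omega = 333 / 104.8245
= 3.1767 Nm


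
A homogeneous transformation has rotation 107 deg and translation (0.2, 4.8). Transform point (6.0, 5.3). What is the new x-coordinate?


x' = cos(theta)*px - sin(theta)*py + tx
= -0.2924*6.0 - 0.9563*5.3 + 0.2
= -6.6226


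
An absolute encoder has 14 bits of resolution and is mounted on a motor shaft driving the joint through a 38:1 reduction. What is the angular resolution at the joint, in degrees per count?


counts = 2^14 = 16384
effective counts at joint = 16384 * 38 = 622592
resolution = 360 / 622592
= 5.7823e-04 deg/count


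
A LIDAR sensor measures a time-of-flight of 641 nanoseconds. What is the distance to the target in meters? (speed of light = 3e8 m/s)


tof = 641 ns = 6.41e-07 s
dist = c * tof / 2
= 3e8 * 6.41e-07 / 2
= 96.15 m


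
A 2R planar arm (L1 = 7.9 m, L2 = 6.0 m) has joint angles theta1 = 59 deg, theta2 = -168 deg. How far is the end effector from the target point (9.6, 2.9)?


End effector via forward kinematics:
x = L1*cos(t1) + L2*cos(t1+t2) = 2.1154
y = L1*sin(t1) + L2*sin(t1+t2) = 1.0985
Distance to target:
d = sqrt((9.6 - 2.1154)^2 + (2.9 - 1.0985)^2)
= sqrt(56.0194 + 3.2454)
= 7.6984 m


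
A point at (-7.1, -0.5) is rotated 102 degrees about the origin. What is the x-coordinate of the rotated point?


x' = x*cos(theta) - y*sin(theta)
cos(102 deg) = -0.2079, sin(102 deg) = 0.9781
x' = -7.1 * -0.2079 - -0.5 * 0.9781
= 1.4762 - -0.4891
= 1.9652


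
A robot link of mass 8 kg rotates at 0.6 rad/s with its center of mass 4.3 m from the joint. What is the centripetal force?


F = m * omega^2 * r
= 8 * 0.6^2 * 4.3
= 8 * 0.36 * 4.3
= 12.384 N


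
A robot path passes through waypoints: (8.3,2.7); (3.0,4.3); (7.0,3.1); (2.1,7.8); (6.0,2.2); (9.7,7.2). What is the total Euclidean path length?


Segment lengths:
  seg1 = sqrt((-5.3)^2 + (1.6)^2) = 5.5362
  seg2 = sqrt((4.0)^2 + (-1.2)^2) = 4.1761
  seg3 = sqrt((-4.9)^2 + (4.7)^2) = 6.7897
  seg4 = sqrt((3.9)^2 + (-5.6)^2) = 6.8242
  seg5 = sqrt((3.7)^2 + (5.0)^2) = 6.2201
Total = 29.5464


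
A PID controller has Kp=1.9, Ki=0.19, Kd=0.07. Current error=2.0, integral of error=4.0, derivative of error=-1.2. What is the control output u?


u = Kp*e + Ki*int(e) + Kd*de/dt
= 1.9*2.0 + 0.19*4.0 + 0.07*(-1.2)
= 3.8 + 0.76 + -0.084
= 4.476


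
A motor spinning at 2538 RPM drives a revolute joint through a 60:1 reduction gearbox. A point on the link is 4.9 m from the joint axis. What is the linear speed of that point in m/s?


omega_motor = 2538 * 2*pi/60 = 265.7787 rad/s
omega_joint = omega_motor / 60 = 4.4296 rad/s
v = omega_joint * r = 4.4296 * 4.9
= 21.7053 m/s


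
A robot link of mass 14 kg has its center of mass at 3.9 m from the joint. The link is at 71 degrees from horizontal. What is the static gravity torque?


tau = m*g*L*cos(angle)
= 14 * 9.81 * 3.9 * cos(71 deg)
= 14 * 9.81 * 3.9 * 0.3256
= 174.3828 Nm


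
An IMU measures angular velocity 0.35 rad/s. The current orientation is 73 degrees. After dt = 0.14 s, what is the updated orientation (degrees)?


delta_theta = w * dt = 0.35 * 0.14 = 0.049 rad
= 2.8075 deg
theta_new = 73 + 2.8075 = 75.8075 deg


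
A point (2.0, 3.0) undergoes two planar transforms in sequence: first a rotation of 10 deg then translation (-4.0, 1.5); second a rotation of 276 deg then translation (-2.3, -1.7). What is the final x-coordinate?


After transform 1:
x1 = cos(10)*2.0 - sin(10)*3.0 + -4.0 = -2.5513
y1 = sin(10)*2.0 + cos(10)*3.0 + 1.5 = 4.8017
After transform 2:
x2 = cos(276)*-2.5513 - sin(276)*4.8017 + -2.3
= 2.2087


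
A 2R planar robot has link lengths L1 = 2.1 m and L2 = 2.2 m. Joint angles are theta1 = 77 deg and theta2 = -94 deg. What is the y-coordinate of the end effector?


Convert angles to radians: theta1 = 1.3439, theta2 = -1.6406
y = L1*sin(theta1) + L2*sin(theta1+theta2)
y = 2.0462 + -0.6432
y = 1.403


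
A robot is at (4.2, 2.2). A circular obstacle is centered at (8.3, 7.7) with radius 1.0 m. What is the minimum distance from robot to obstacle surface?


center_dist = sqrt((4.2-8.3)^2 + (2.2-7.7)^2)
= sqrt(16.81 + 30.25)
= 6.86
min_dist = center_dist - radius = 6.86 - 1.0 = 5.86 m


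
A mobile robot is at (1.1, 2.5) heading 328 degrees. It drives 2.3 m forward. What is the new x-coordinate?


x_new = x0 + d*cos(theta)
= 1.1 + 2.3*cos(328)
= 1.1 + 1.9505
= 3.0505


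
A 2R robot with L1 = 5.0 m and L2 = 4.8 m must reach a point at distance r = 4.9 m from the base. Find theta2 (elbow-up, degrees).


cos(theta2) = (r^2 - L1^2 - L2^2) / (2*L1*L2)
cos(theta2) = (24.01 - 25.0 - 23.04) / 48.0
cos(theta2) = -0.500625
theta2 = 120.0414 degrees


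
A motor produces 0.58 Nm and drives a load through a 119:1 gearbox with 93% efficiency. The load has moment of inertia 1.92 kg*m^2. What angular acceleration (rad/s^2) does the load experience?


tau_out = tau_motor * N * eta
= 0.58 * 119 * 0.93 = 64.1886 Nm
alpha = tau_out / I = 64.1886 / 1.92
= 33.4316 rad/s^2


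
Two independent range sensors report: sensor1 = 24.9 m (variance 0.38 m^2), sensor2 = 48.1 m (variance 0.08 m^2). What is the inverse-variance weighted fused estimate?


w1 = (1/var1) / (1/var1 + 1/var2)
   = 2.6316 / (2.6316 + 12.5) = 0.1739
w2 = 1 - w1 = 0.8261
fused = w1*s1 + w2*s2 = 4.3304 + 39.7348
= 44.0652 m


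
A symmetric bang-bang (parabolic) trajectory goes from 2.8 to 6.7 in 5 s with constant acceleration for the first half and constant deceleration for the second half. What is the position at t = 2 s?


Symmetric rest-to-rest: each phase covers (pf-p0)/2 in time T/2. 0.5*a*(T/2)^2 = (pf-p0)/2 => a = 4*(pf-p0)/T^2
a = 4*(6.7-2.8)/5^2 = 0.624
t = 2 is in the acceleration phase (t <= T/2).
p = p0 + 0.5*a*t^2 = 2.8 + 0.5*0.624*2^2
= 4.048


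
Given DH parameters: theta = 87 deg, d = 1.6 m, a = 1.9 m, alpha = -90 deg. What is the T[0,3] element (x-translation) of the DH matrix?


T[0,3] = a * cos(theta)
= 1.9 * cos(87 deg)
= 1.9 * 0.0523
= 0.0994


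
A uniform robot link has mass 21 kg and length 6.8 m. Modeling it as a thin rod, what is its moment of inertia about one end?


I = (1/3) * m * L^2
= (1/3) * 21 * 6.8^2
= 0.333333 * 21 * 46.24
= 323.68 kg*m^2


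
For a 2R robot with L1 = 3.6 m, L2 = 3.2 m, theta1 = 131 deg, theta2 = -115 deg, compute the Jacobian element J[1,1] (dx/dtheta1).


J[1,1] = -L1*sin(t1) - L2*sin(t1+t2)
= -3.6*sin(131) - 3.2*sin(16)
= -3.599


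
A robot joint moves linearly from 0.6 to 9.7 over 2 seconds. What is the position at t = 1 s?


s = t/T = 1/2 = 0.5
p(t) = p0 + (pf-p0)*s
= 0.6 + (9.7 - 0.6) * 0.5
= 5.15


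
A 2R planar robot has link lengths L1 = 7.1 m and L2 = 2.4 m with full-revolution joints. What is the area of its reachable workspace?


r_max = L1 + L2 = 9.5 m
r_min = |L1 - L2| = 4.7 m
Area = pi*(r_max^2 - r_min^2)
= pi*(90.25 - 22.09)
= pi * 68.16
= 214.131 m^2


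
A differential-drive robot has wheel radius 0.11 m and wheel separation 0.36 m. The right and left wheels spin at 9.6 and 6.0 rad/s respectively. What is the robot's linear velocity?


vR = r*wR = 0.11*9.6 = 1.056 m/s
vL = r*wL = 0.11*6.0 = 0.66 m/s
v = (vR+vL)/2 = 0.858 m/s
omega = (vR-vL)/L = 1.1 rad/s
linear velocity = 0.858 m/s


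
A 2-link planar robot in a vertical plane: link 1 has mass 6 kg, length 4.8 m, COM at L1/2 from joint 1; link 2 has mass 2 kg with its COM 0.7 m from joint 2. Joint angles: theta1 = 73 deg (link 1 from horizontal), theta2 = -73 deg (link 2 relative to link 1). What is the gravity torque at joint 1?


Horizontal distance from joint 1 to link-1 COM:
  x_c1 = (L1/2)*cos(t1) = 2.4 * 0.2924 = 0.7017 m
Horizontal distance from joint 1 to link-2 COM:
  x_c2 = L1*cos(t1) + Lc2*cos(t1+t2)
       = 4.8*0.2924 + 0.7*1.0 = 2.1034 m
tau1 = m1*g*x_c1 + m2*g*x_c2
     = 6*9.81*0.7017 + 2*9.81*2.1034
     = 41.3016 + 41.2684
     = 82.57 Nm


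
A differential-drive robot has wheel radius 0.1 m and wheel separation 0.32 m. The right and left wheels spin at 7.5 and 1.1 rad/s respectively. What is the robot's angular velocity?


vR = r*wR = 0.1*7.5 = 0.75 m/s
vL = r*wL = 0.1*1.1 = 0.11 m/s
v = (vR+vL)/2 = 0.43 m/s
omega = (vR-vL)/L = 2.0 rad/s
angular velocity = 2.0 rad/s


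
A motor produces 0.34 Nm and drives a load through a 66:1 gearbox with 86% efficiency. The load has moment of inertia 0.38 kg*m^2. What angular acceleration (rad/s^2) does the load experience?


tau_out = tau_motor * N * eta
= 0.34 * 66 * 0.86 = 19.2984 Nm
alpha = tau_out / I = 19.2984 / 0.38
= 50.7853 rad/s^2


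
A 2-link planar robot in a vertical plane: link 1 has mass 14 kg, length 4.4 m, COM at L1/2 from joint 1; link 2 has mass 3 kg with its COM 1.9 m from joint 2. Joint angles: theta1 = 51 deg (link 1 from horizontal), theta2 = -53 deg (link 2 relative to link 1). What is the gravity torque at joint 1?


Horizontal distance from joint 1 to link-1 COM:
  x_c1 = (L1/2)*cos(t1) = 2.2 * 0.6293 = 1.3845 m
Horizontal distance from joint 1 to link-2 COM:
  x_c2 = L1*cos(t1) + Lc2*cos(t1+t2)
       = 4.4*0.6293 + 1.9*0.9994 = 4.6679 m
tau1 = m1*g*x_c1 + m2*g*x_c2
     = 14*9.81*1.3845 + 3*9.81*4.6679
     = 190.1479 + 137.3749
     = 327.5228 Nm


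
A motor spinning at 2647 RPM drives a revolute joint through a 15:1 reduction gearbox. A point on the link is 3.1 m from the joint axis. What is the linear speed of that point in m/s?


omega_motor = 2647 * 2*pi/60 = 277.1932 rad/s
omega_joint = omega_motor / 15 = 18.4795 rad/s
v = omega_joint * r = 18.4795 * 3.1
= 57.2866 m/s


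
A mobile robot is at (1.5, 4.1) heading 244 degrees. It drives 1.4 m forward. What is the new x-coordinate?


x_new = x0 + d*cos(theta)
= 1.5 + 1.4*cos(244)
= 1.5 + -0.6137
= 0.8863


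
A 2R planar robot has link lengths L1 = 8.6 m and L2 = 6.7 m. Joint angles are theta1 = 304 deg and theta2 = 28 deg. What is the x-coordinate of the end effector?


Convert angles to radians: theta1 = 5.3058, theta2 = 0.4887
x = L1*cos(theta1) + L2*cos(theta1+theta2)
x = 4.8091 + 5.9157
x = 10.7248


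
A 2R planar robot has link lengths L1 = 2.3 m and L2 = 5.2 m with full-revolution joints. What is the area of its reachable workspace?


r_max = L1 + L2 = 7.5 m
r_min = |L1 - L2| = 2.9 m
Area = pi*(r_max^2 - r_min^2)
= pi*(56.25 - 8.41)
= pi * 47.84
= 150.2938 m^2


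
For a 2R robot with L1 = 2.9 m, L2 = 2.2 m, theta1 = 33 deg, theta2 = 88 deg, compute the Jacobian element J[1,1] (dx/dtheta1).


J[1,1] = -L1*sin(t1) - L2*sin(t1+t2)
= -2.9*sin(33) - 2.2*sin(121)
= -3.4652


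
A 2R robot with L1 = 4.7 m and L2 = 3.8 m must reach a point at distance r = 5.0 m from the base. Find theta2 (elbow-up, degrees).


cos(theta2) = (r^2 - L1^2 - L2^2) / (2*L1*L2)
cos(theta2) = (25.0 - 22.09 - 14.44) / 35.72
cos(theta2) = -0.322788
theta2 = 108.8316 degrees


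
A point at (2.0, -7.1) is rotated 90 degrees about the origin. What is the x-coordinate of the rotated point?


x' = x*cos(theta) - y*sin(theta)
cos(90 deg) = 0.0, sin(90 deg) = 1.0
x' = 2.0 * 0.0 - -7.1 * 1.0
= 0.0 - -7.1
= 7.1


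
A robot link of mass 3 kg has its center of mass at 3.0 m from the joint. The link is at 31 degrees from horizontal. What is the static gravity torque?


tau = m*g*L*cos(angle)
= 3 * 9.81 * 3.0 * cos(31 deg)
= 3 * 9.81 * 3.0 * 0.8572
= 75.6793 Nm


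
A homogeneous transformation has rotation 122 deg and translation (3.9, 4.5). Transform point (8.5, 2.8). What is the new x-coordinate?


x' = cos(theta)*px - sin(theta)*py + tx
= -0.5299*8.5 - 0.848*2.8 + 3.9
= -2.9788


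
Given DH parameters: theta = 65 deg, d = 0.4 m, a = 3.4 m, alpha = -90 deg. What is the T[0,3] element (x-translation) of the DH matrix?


T[0,3] = a * cos(theta)
= 3.4 * cos(65 deg)
= 3.4 * 0.4226
= 1.4369


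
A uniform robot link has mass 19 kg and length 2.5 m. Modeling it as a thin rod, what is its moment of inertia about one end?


I = (1/3) * m * L^2
= (1/3) * 19 * 2.5^2
= 0.333333 * 19 * 6.25
= 39.5833 kg*m^2


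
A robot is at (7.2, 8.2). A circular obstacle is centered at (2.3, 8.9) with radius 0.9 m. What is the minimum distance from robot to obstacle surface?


center_dist = sqrt((7.2-2.3)^2 + (8.2-8.9)^2)
= sqrt(24.01 + 0.49)
= 4.9497
min_dist = center_dist - radius = 4.9497 - 0.9 = 4.0497 m


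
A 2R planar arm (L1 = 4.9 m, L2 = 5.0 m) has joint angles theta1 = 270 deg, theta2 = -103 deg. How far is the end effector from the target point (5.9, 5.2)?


End effector via forward kinematics:
x = L1*cos(t1) + L2*cos(t1+t2) = -4.8719
y = L1*sin(t1) + L2*sin(t1+t2) = -3.7752
Distance to target:
d = sqrt((5.9 - -4.8719)^2 + (5.2 - -3.7752)^2)
= sqrt(116.0328 + 80.555)
= 14.021 m


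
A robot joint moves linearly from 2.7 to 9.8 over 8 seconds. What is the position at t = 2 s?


s = t/T = 2/8 = 0.25
p(t) = p0 + (pf-p0)*s
= 2.7 + (9.8 - 2.7) * 0.25
= 4.475


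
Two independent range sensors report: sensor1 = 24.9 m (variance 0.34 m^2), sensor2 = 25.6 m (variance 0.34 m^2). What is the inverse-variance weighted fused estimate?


w1 = (1/var1) / (1/var1 + 1/var2)
   = 2.9412 / (2.9412 + 2.9412) = 0.5
w2 = 1 - w1 = 0.5
fused = w1*s1 + w2*s2 = 12.45 + 12.8
= 25.25 m


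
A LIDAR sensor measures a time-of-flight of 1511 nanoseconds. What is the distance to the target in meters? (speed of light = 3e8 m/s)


tof = 1511 ns = 1.511e-06 s
dist = c * tof / 2
= 3e8 * 1.511e-06 / 2
= 226.65 m


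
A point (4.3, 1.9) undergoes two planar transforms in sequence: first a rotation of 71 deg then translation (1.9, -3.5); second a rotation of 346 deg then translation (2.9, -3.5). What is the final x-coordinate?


After transform 1:
x1 = cos(71)*4.3 - sin(71)*1.9 + 1.9 = 1.5035
y1 = sin(71)*4.3 + cos(71)*1.9 + -3.5 = 1.1843
After transform 2:
x2 = cos(346)*1.5035 - sin(346)*1.1843 + 2.9
= 4.6453


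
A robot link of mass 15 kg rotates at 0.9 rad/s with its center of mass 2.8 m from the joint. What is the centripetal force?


F = m * omega^2 * r
= 15 * 0.9^2 * 2.8
= 15 * 0.81 * 2.8
= 34.02 N


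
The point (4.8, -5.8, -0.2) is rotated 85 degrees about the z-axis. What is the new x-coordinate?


Rotation about z-axis: x' = x*cos(theta) - y*sin(theta)
= 4.8 * 0.0872 - -5.8 * 0.9962
= 6.1963


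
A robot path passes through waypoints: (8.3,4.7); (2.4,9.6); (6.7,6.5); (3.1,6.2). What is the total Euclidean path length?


Segment lengths:
  seg1 = sqrt((-5.9)^2 + (4.9)^2) = 7.6694
  seg2 = sqrt((4.3)^2 + (-3.1)^2) = 5.3009
  seg3 = sqrt((-3.6)^2 + (-0.3)^2) = 3.6125
Total = 16.5828


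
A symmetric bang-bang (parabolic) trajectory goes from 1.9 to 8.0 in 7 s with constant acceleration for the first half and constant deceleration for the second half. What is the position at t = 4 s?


Symmetric rest-to-rest: each phase covers (pf-p0)/2 in time T/2. 0.5*a*(T/2)^2 = (pf-p0)/2 => a = 4*(pf-p0)/T^2
a = 4*(8.0-1.9)/7^2 = 0.498
t = 4 is in the deceleration phase (t > T/2).
p = pf - 0.5*a*(T-t)^2 = 8.0 - 0.5*0.498*3^2
= 5.7592


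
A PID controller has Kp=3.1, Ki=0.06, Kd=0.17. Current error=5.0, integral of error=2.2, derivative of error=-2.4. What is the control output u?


u = Kp*e + Ki*int(e) + Kd*de/dt
= 3.1*5.0 + 0.06*2.2 + 0.17*(-2.4)
= 15.5 + 0.132 + -0.408
= 15.224
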